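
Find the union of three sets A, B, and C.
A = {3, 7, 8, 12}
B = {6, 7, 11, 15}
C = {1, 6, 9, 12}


Set A = {3, 7, 8, 12}
Set B = {6, 7, 11, 15}
Set C = {1, 6, 9, 12}
First, A ∪ B = {3, 6, 7, 8, 11, 12, 15}
Then, (A ∪ B) ∪ C = {1, 3, 6, 7, 8, 9, 11, 12, 15}

{1, 3, 6, 7, 8, 9, 11, 12, 15}


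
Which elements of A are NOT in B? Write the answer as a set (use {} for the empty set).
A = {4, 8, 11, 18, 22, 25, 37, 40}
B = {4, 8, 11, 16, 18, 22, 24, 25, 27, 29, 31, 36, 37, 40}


Set A = {4, 8, 11, 18, 22, 25, 37, 40}
Set B = {4, 8, 11, 16, 18, 22, 24, 25, 27, 29, 31, 36, 37, 40}
Check each element of A against B:
4 ∈ B, 8 ∈ B, 11 ∈ B, 18 ∈ B, 22 ∈ B, 25 ∈ B, 37 ∈ B, 40 ∈ B
Elements of A not in B: {}

{}


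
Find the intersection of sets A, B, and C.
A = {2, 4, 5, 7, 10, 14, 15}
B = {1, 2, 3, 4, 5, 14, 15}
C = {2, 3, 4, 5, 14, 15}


Set A = {2, 4, 5, 7, 10, 14, 15}
Set B = {1, 2, 3, 4, 5, 14, 15}
Set C = {2, 3, 4, 5, 14, 15}
First, A ∩ B = {2, 4, 5, 14, 15}
Then, (A ∩ B) ∩ C = {2, 4, 5, 14, 15}

{2, 4, 5, 14, 15}


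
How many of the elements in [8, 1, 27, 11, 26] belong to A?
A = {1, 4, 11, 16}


Set A = {1, 4, 11, 16}
Candidates: [8, 1, 27, 11, 26]
Check each candidate:
8 ∉ A, 1 ∈ A, 27 ∉ A, 11 ∈ A, 26 ∉ A
Count of candidates in A: 2

2


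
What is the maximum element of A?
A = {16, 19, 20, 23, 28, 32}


Set A = {16, 19, 20, 23, 28, 32}
Elements in ascending order: 16, 19, 20, 23, 28, 32
The largest element is 32.

32


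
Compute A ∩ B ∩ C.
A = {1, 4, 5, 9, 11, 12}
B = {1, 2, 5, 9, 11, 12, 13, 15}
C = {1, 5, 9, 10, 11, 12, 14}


Set A = {1, 4, 5, 9, 11, 12}
Set B = {1, 2, 5, 9, 11, 12, 13, 15}
Set C = {1, 5, 9, 10, 11, 12, 14}
First, A ∩ B = {1, 5, 9, 11, 12}
Then, (A ∩ B) ∩ C = {1, 5, 9, 11, 12}

{1, 5, 9, 11, 12}


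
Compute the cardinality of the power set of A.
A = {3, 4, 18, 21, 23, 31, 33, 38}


Set A = {3, 4, 18, 21, 23, 31, 33, 38}
|A| = 8
The power set P(A) contains all subsets of A.
|P(A)| = 2^|A| = 2^8 = 256

256


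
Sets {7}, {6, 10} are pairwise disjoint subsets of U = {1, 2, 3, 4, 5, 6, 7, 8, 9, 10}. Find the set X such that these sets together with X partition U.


U = {1, 2, 3, 4, 5, 6, 7, 8, 9, 10}
Shown blocks: {7}, {6, 10}
A partition's blocks are pairwise disjoint and cover U, so the missing block = U \ (union of shown blocks).
Union of shown blocks: {6, 7, 10}
Missing block = U \ (union) = {1, 2, 3, 4, 5, 8, 9}

{1, 2, 3, 4, 5, 8, 9}


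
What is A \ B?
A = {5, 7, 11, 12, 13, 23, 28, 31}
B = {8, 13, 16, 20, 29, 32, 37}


Set A = {5, 7, 11, 12, 13, 23, 28, 31}
Set B = {8, 13, 16, 20, 29, 32, 37}
A \ B includes elements in A that are not in B.
Check each element of A:
5 (not in B, keep), 7 (not in B, keep), 11 (not in B, keep), 12 (not in B, keep), 13 (in B, remove), 23 (not in B, keep), 28 (not in B, keep), 31 (not in B, keep)
A \ B = {5, 7, 11, 12, 23, 28, 31}

{5, 7, 11, 12, 23, 28, 31}


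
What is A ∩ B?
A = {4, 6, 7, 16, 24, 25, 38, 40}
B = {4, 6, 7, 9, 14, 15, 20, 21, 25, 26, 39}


Set A = {4, 6, 7, 16, 24, 25, 38, 40}
Set B = {4, 6, 7, 9, 14, 15, 20, 21, 25, 26, 39}
A ∩ B includes only elements in both sets.
Check each element of A against B:
4 ✓, 6 ✓, 7 ✓, 16 ✗, 24 ✗, 25 ✓, 38 ✗, 40 ✗
A ∩ B = {4, 6, 7, 25}

{4, 6, 7, 25}


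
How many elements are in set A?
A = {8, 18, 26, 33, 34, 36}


Set A = {8, 18, 26, 33, 34, 36}
Listing elements: 8, 18, 26, 33, 34, 36
Counting: 6 elements
|A| = 6

6


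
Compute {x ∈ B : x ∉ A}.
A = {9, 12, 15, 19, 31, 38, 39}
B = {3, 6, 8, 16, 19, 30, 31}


Set A = {9, 12, 15, 19, 31, 38, 39}
Set B = {3, 6, 8, 16, 19, 30, 31}
Check each element of B against A:
3 ∉ A (include), 6 ∉ A (include), 8 ∉ A (include), 16 ∉ A (include), 19 ∈ A, 30 ∉ A (include), 31 ∈ A
Elements of B not in A: {3, 6, 8, 16, 30}

{3, 6, 8, 16, 30}


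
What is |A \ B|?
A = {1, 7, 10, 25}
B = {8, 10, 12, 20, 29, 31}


Set A = {1, 7, 10, 25}
Set B = {8, 10, 12, 20, 29, 31}
A \ B = {1, 7, 25}
|A \ B| = 3

3


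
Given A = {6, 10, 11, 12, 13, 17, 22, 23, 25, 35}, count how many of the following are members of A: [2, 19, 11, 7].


Set A = {6, 10, 11, 12, 13, 17, 22, 23, 25, 35}
Candidates: [2, 19, 11, 7]
Check each candidate:
2 ∉ A, 19 ∉ A, 11 ∈ A, 7 ∉ A
Count of candidates in A: 1

1


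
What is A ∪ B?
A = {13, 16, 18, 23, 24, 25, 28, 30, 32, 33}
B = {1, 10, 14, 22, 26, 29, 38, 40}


Set A = {13, 16, 18, 23, 24, 25, 28, 30, 32, 33}
Set B = {1, 10, 14, 22, 26, 29, 38, 40}
A ∪ B includes all elements in either set.
Elements from A: {13, 16, 18, 23, 24, 25, 28, 30, 32, 33}
Elements from B not already included: {1, 10, 14, 22, 26, 29, 38, 40}
A ∪ B = {1, 10, 13, 14, 16, 18, 22, 23, 24, 25, 26, 28, 29, 30, 32, 33, 38, 40}

{1, 10, 13, 14, 16, 18, 22, 23, 24, 25, 26, 28, 29, 30, 32, 33, 38, 40}


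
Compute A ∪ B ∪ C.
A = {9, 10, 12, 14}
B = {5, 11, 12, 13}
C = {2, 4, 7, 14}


Set A = {9, 10, 12, 14}
Set B = {5, 11, 12, 13}
Set C = {2, 4, 7, 14}
First, A ∪ B = {5, 9, 10, 11, 12, 13, 14}
Then, (A ∪ B) ∪ C = {2, 4, 5, 7, 9, 10, 11, 12, 13, 14}

{2, 4, 5, 7, 9, 10, 11, 12, 13, 14}


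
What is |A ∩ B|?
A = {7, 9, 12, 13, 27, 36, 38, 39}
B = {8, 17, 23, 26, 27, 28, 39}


Set A = {7, 9, 12, 13, 27, 36, 38, 39}
Set B = {8, 17, 23, 26, 27, 28, 39}
A ∩ B = {27, 39}
|A ∩ B| = 2

2


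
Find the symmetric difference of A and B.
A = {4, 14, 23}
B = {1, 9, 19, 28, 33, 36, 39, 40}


Set A = {4, 14, 23}
Set B = {1, 9, 19, 28, 33, 36, 39, 40}
A △ B = (A \ B) ∪ (B \ A)
Elements in A but not B: {4, 14, 23}
Elements in B but not A: {1, 9, 19, 28, 33, 36, 39, 40}
A △ B = {1, 4, 9, 14, 19, 23, 28, 33, 36, 39, 40}

{1, 4, 9, 14, 19, 23, 28, 33, 36, 39, 40}


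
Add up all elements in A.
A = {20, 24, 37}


Set A = {20, 24, 37}
Sum = 20 + 24 + 37 = 81

81


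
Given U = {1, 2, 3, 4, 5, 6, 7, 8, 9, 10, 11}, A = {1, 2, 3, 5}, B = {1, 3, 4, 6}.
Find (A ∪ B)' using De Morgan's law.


U = {1, 2, 3, 4, 5, 6, 7, 8, 9, 10, 11}
A = {1, 2, 3, 5}, B = {1, 3, 4, 6}
A ∪ B = {1, 2, 3, 4, 5, 6}
(A ∪ B)' = U \ (A ∪ B) = {7, 8, 9, 10, 11}
Verification via A' ∩ B': A' = {4, 6, 7, 8, 9, 10, 11}, B' = {2, 5, 7, 8, 9, 10, 11}
A' ∩ B' = {7, 8, 9, 10, 11} ✓

{7, 8, 9, 10, 11}


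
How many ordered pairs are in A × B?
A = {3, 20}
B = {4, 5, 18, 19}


Set A = {3, 20} has 2 elements.
Set B = {4, 5, 18, 19} has 4 elements.
|A × B| = |A| × |B| = 2 × 4 = 8

8


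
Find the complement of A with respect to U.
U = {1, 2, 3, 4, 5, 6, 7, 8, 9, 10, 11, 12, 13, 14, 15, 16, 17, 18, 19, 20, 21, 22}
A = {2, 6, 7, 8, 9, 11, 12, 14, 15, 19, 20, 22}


Universal set U = {1, 2, 3, 4, 5, 6, 7, 8, 9, 10, 11, 12, 13, 14, 15, 16, 17, 18, 19, 20, 21, 22}
Set A = {2, 6, 7, 8, 9, 11, 12, 14, 15, 19, 20, 22}
A' = U \ A = elements in U but not in A
Checking each element of U:
1 (not in A, include), 2 (in A, exclude), 3 (not in A, include), 4 (not in A, include), 5 (not in A, include), 6 (in A, exclude), 7 (in A, exclude), 8 (in A, exclude), 9 (in A, exclude), 10 (not in A, include), 11 (in A, exclude), 12 (in A, exclude), 13 (not in A, include), 14 (in A, exclude), 15 (in A, exclude), 16 (not in A, include), 17 (not in A, include), 18 (not in A, include), 19 (in A, exclude), 20 (in A, exclude), 21 (not in A, include), 22 (in A, exclude)
A' = {1, 3, 4, 5, 10, 13, 16, 17, 18, 21}

{1, 3, 4, 5, 10, 13, 16, 17, 18, 21}


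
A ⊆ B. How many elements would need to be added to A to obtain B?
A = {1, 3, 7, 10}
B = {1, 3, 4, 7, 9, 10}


Set A = {1, 3, 7, 10}, |A| = 4
Set B = {1, 3, 4, 7, 9, 10}, |B| = 6
Since A ⊆ B: B \ A = {4, 9}
|B| - |A| = 6 - 4 = 2

2


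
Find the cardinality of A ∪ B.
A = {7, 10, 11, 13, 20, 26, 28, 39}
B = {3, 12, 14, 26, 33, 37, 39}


Set A = {7, 10, 11, 13, 20, 26, 28, 39}, |A| = 8
Set B = {3, 12, 14, 26, 33, 37, 39}, |B| = 7
A ∩ B = {26, 39}, |A ∩ B| = 2
|A ∪ B| = |A| + |B| - |A ∩ B| = 8 + 7 - 2 = 13

13


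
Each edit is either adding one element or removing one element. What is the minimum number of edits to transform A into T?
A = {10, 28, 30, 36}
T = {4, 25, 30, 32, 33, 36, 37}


Set A = {10, 28, 30, 36}
Set T = {4, 25, 30, 32, 33, 36, 37}
Elements to remove from A (in A, not in T): {10, 28} → 2 removals
Elements to add to A (in T, not in A): {4, 25, 32, 33, 37} → 5 additions
Total edits = 2 + 5 = 7

7


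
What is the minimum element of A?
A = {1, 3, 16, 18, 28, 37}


Set A = {1, 3, 16, 18, 28, 37}
Elements in ascending order: 1, 3, 16, 18, 28, 37
The smallest element is 1.

1


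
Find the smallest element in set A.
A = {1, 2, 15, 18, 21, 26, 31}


Set A = {1, 2, 15, 18, 21, 26, 31}
Elements in ascending order: 1, 2, 15, 18, 21, 26, 31
The smallest element is 1.

1


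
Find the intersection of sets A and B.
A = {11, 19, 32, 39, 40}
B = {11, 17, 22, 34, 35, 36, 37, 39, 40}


Set A = {11, 19, 32, 39, 40}
Set B = {11, 17, 22, 34, 35, 36, 37, 39, 40}
A ∩ B includes only elements in both sets.
Check each element of A against B:
11 ✓, 19 ✗, 32 ✗, 39 ✓, 40 ✓
A ∩ B = {11, 39, 40}

{11, 39, 40}


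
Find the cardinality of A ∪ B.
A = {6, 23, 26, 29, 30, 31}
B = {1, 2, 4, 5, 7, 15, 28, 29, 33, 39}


Set A = {6, 23, 26, 29, 30, 31}, |A| = 6
Set B = {1, 2, 4, 5, 7, 15, 28, 29, 33, 39}, |B| = 10
A ∩ B = {29}, |A ∩ B| = 1
|A ∪ B| = |A| + |B| - |A ∩ B| = 6 + 10 - 1 = 15

15


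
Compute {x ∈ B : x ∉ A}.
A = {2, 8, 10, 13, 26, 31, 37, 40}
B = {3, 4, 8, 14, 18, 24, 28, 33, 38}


Set A = {2, 8, 10, 13, 26, 31, 37, 40}
Set B = {3, 4, 8, 14, 18, 24, 28, 33, 38}
Check each element of B against A:
3 ∉ A (include), 4 ∉ A (include), 8 ∈ A, 14 ∉ A (include), 18 ∉ A (include), 24 ∉ A (include), 28 ∉ A (include), 33 ∉ A (include), 38 ∉ A (include)
Elements of B not in A: {3, 4, 14, 18, 24, 28, 33, 38}

{3, 4, 14, 18, 24, 28, 33, 38}


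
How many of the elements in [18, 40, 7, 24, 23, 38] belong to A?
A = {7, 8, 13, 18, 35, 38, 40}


Set A = {7, 8, 13, 18, 35, 38, 40}
Candidates: [18, 40, 7, 24, 23, 38]
Check each candidate:
18 ∈ A, 40 ∈ A, 7 ∈ A, 24 ∉ A, 23 ∉ A, 38 ∈ A
Count of candidates in A: 4

4


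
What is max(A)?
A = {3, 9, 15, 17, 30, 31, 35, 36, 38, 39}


Set A = {3, 9, 15, 17, 30, 31, 35, 36, 38, 39}
Elements in ascending order: 3, 9, 15, 17, 30, 31, 35, 36, 38, 39
The largest element is 39.

39


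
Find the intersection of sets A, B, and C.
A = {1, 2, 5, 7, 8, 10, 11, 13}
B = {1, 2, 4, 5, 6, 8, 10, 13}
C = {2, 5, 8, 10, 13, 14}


Set A = {1, 2, 5, 7, 8, 10, 11, 13}
Set B = {1, 2, 4, 5, 6, 8, 10, 13}
Set C = {2, 5, 8, 10, 13, 14}
First, A ∩ B = {1, 2, 5, 8, 10, 13}
Then, (A ∩ B) ∩ C = {2, 5, 8, 10, 13}

{2, 5, 8, 10, 13}


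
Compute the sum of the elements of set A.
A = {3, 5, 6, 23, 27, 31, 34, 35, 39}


Set A = {3, 5, 6, 23, 27, 31, 34, 35, 39}
Sum = 3 + 5 + 6 + 23 + 27 + 31 + 34 + 35 + 39 = 203

203


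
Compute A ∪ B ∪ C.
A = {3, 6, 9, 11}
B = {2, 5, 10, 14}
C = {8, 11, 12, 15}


Set A = {3, 6, 9, 11}
Set B = {2, 5, 10, 14}
Set C = {8, 11, 12, 15}
First, A ∪ B = {2, 3, 5, 6, 9, 10, 11, 14}
Then, (A ∪ B) ∪ C = {2, 3, 5, 6, 8, 9, 10, 11, 12, 14, 15}

{2, 3, 5, 6, 8, 9, 10, 11, 12, 14, 15}


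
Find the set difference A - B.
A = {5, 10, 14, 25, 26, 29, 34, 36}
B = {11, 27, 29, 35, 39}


Set A = {5, 10, 14, 25, 26, 29, 34, 36}
Set B = {11, 27, 29, 35, 39}
A \ B includes elements in A that are not in B.
Check each element of A:
5 (not in B, keep), 10 (not in B, keep), 14 (not in B, keep), 25 (not in B, keep), 26 (not in B, keep), 29 (in B, remove), 34 (not in B, keep), 36 (not in B, keep)
A \ B = {5, 10, 14, 25, 26, 34, 36}

{5, 10, 14, 25, 26, 34, 36}


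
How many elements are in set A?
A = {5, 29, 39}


Set A = {5, 29, 39}
Listing elements: 5, 29, 39
Counting: 3 elements
|A| = 3

3


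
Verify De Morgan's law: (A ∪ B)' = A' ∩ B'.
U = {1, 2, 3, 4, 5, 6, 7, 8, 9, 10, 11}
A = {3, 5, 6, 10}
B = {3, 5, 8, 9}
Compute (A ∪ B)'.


U = {1, 2, 3, 4, 5, 6, 7, 8, 9, 10, 11}
A = {3, 5, 6, 10}, B = {3, 5, 8, 9}
A ∪ B = {3, 5, 6, 8, 9, 10}
(A ∪ B)' = U \ (A ∪ B) = {1, 2, 4, 7, 11}
Verification via A' ∩ B': A' = {1, 2, 4, 7, 8, 9, 11}, B' = {1, 2, 4, 6, 7, 10, 11}
A' ∩ B' = {1, 2, 4, 7, 11} ✓

{1, 2, 4, 7, 11}


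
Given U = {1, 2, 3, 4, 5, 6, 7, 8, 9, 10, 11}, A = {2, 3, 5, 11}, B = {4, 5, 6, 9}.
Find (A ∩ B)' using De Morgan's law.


U = {1, 2, 3, 4, 5, 6, 7, 8, 9, 10, 11}
A = {2, 3, 5, 11}, B = {4, 5, 6, 9}
A ∩ B = {5}
(A ∩ B)' = U \ (A ∩ B) = {1, 2, 3, 4, 6, 7, 8, 9, 10, 11}
Verification via A' ∪ B': A' = {1, 4, 6, 7, 8, 9, 10}, B' = {1, 2, 3, 7, 8, 10, 11}
A' ∪ B' = {1, 2, 3, 4, 6, 7, 8, 9, 10, 11} ✓

{1, 2, 3, 4, 6, 7, 8, 9, 10, 11}


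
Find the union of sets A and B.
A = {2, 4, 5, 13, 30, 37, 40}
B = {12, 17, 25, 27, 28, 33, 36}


Set A = {2, 4, 5, 13, 30, 37, 40}
Set B = {12, 17, 25, 27, 28, 33, 36}
A ∪ B includes all elements in either set.
Elements from A: {2, 4, 5, 13, 30, 37, 40}
Elements from B not already included: {12, 17, 25, 27, 28, 33, 36}
A ∪ B = {2, 4, 5, 12, 13, 17, 25, 27, 28, 30, 33, 36, 37, 40}

{2, 4, 5, 12, 13, 17, 25, 27, 28, 30, 33, 36, 37, 40}


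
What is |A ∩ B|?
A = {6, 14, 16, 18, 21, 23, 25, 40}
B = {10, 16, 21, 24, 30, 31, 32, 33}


Set A = {6, 14, 16, 18, 21, 23, 25, 40}
Set B = {10, 16, 21, 24, 30, 31, 32, 33}
A ∩ B = {16, 21}
|A ∩ B| = 2

2


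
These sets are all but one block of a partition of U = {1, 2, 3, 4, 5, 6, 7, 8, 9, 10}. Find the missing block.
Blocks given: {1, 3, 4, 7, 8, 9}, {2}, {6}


U = {1, 2, 3, 4, 5, 6, 7, 8, 9, 10}
Shown blocks: {1, 3, 4, 7, 8, 9}, {2}, {6}
A partition's blocks are pairwise disjoint and cover U, so the missing block = U \ (union of shown blocks).
Union of shown blocks: {1, 2, 3, 4, 6, 7, 8, 9}
Missing block = U \ (union) = {5, 10}

{5, 10}


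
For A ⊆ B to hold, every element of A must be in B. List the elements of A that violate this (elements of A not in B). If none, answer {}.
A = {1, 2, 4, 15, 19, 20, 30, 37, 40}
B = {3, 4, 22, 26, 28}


Set A = {1, 2, 4, 15, 19, 20, 30, 37, 40}
Set B = {3, 4, 22, 26, 28}
Check each element of A against B:
1 ∉ B (include), 2 ∉ B (include), 4 ∈ B, 15 ∉ B (include), 19 ∉ B (include), 20 ∉ B (include), 30 ∉ B (include), 37 ∉ B (include), 40 ∉ B (include)
Elements of A not in B: {1, 2, 15, 19, 20, 30, 37, 40}

{1, 2, 15, 19, 20, 30, 37, 40}


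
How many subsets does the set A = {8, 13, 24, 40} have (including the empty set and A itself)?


Set A = {8, 13, 24, 40}
|A| = 4
The power set P(A) contains all subsets of A.
|P(A)| = 2^|A| = 2^4 = 16

16


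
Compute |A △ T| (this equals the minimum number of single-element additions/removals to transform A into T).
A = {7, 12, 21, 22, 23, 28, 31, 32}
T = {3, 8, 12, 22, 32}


Set A = {7, 12, 21, 22, 23, 28, 31, 32}
Set T = {3, 8, 12, 22, 32}
Elements to remove from A (in A, not in T): {7, 21, 23, 28, 31} → 5 removals
Elements to add to A (in T, not in A): {3, 8} → 2 additions
Total edits = 5 + 2 = 7

7


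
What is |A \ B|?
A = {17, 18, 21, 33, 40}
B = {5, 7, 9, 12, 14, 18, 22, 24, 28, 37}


Set A = {17, 18, 21, 33, 40}
Set B = {5, 7, 9, 12, 14, 18, 22, 24, 28, 37}
A \ B = {17, 21, 33, 40}
|A \ B| = 4

4


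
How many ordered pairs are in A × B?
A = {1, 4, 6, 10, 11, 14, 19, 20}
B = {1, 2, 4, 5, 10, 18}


Set A = {1, 4, 6, 10, 11, 14, 19, 20} has 8 elements.
Set B = {1, 2, 4, 5, 10, 18} has 6 elements.
|A × B| = |A| × |B| = 8 × 6 = 48

48


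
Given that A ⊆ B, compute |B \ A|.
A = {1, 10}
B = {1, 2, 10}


Set A = {1, 10}, |A| = 2
Set B = {1, 2, 10}, |B| = 3
Since A ⊆ B: B \ A = {2}
|B| - |A| = 3 - 2 = 1

1


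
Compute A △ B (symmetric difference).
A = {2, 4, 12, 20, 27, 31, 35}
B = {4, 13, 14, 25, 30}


Set A = {2, 4, 12, 20, 27, 31, 35}
Set B = {4, 13, 14, 25, 30}
A △ B = (A \ B) ∪ (B \ A)
Elements in A but not B: {2, 12, 20, 27, 31, 35}
Elements in B but not A: {13, 14, 25, 30}
A △ B = {2, 12, 13, 14, 20, 25, 27, 30, 31, 35}

{2, 12, 13, 14, 20, 25, 27, 30, 31, 35}


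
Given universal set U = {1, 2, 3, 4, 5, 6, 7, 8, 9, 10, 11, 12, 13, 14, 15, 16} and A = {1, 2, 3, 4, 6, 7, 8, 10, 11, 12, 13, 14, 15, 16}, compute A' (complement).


Universal set U = {1, 2, 3, 4, 5, 6, 7, 8, 9, 10, 11, 12, 13, 14, 15, 16}
Set A = {1, 2, 3, 4, 6, 7, 8, 10, 11, 12, 13, 14, 15, 16}
A' = U \ A = elements in U but not in A
Checking each element of U:
1 (in A, exclude), 2 (in A, exclude), 3 (in A, exclude), 4 (in A, exclude), 5 (not in A, include), 6 (in A, exclude), 7 (in A, exclude), 8 (in A, exclude), 9 (not in A, include), 10 (in A, exclude), 11 (in A, exclude), 12 (in A, exclude), 13 (in A, exclude), 14 (in A, exclude), 15 (in A, exclude), 16 (in A, exclude)
A' = {5, 9}

{5, 9}


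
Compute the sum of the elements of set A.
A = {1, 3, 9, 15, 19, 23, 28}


Set A = {1, 3, 9, 15, 19, 23, 28}
Sum = 1 + 3 + 9 + 15 + 19 + 23 + 28 = 98

98


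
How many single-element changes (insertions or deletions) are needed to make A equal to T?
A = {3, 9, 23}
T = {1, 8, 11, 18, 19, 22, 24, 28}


Set A = {3, 9, 23}
Set T = {1, 8, 11, 18, 19, 22, 24, 28}
Elements to remove from A (in A, not in T): {3, 9, 23} → 3 removals
Elements to add to A (in T, not in A): {1, 8, 11, 18, 19, 22, 24, 28} → 8 additions
Total edits = 3 + 8 = 11

11


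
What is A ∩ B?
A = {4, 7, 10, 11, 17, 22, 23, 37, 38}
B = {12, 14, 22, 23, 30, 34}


Set A = {4, 7, 10, 11, 17, 22, 23, 37, 38}
Set B = {12, 14, 22, 23, 30, 34}
A ∩ B includes only elements in both sets.
Check each element of A against B:
4 ✗, 7 ✗, 10 ✗, 11 ✗, 17 ✗, 22 ✓, 23 ✓, 37 ✗, 38 ✗
A ∩ B = {22, 23}

{22, 23}


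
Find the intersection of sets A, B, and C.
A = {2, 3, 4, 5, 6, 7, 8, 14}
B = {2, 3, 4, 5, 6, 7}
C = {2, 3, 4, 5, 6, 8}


Set A = {2, 3, 4, 5, 6, 7, 8, 14}
Set B = {2, 3, 4, 5, 6, 7}
Set C = {2, 3, 4, 5, 6, 8}
First, A ∩ B = {2, 3, 4, 5, 6, 7}
Then, (A ∩ B) ∩ C = {2, 3, 4, 5, 6}

{2, 3, 4, 5, 6}


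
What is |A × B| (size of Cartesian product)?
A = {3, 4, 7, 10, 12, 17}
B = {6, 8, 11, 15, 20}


Set A = {3, 4, 7, 10, 12, 17} has 6 elements.
Set B = {6, 8, 11, 15, 20} has 5 elements.
|A × B| = |A| × |B| = 6 × 5 = 30

30


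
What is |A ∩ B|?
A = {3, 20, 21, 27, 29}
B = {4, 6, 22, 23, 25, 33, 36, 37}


Set A = {3, 20, 21, 27, 29}
Set B = {4, 6, 22, 23, 25, 33, 36, 37}
A ∩ B = {}
|A ∩ B| = 0

0


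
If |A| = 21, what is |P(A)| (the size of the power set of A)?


The set has 21 elements.
The power set contains all possible subsets.
|P(A)| = 2^|A| = 2^21 = 2097152

2097152


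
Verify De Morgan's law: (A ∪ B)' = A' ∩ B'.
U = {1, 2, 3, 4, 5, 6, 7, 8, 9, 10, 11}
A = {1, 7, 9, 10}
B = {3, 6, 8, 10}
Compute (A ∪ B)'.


U = {1, 2, 3, 4, 5, 6, 7, 8, 9, 10, 11}
A = {1, 7, 9, 10}, B = {3, 6, 8, 10}
A ∪ B = {1, 3, 6, 7, 8, 9, 10}
(A ∪ B)' = U \ (A ∪ B) = {2, 4, 5, 11}
Verification via A' ∩ B': A' = {2, 3, 4, 5, 6, 8, 11}, B' = {1, 2, 4, 5, 7, 9, 11}
A' ∩ B' = {2, 4, 5, 11} ✓

{2, 4, 5, 11}


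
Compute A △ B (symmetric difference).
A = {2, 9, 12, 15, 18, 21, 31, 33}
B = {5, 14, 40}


Set A = {2, 9, 12, 15, 18, 21, 31, 33}
Set B = {5, 14, 40}
A △ B = (A \ B) ∪ (B \ A)
Elements in A but not B: {2, 9, 12, 15, 18, 21, 31, 33}
Elements in B but not A: {5, 14, 40}
A △ B = {2, 5, 9, 12, 14, 15, 18, 21, 31, 33, 40}

{2, 5, 9, 12, 14, 15, 18, 21, 31, 33, 40}


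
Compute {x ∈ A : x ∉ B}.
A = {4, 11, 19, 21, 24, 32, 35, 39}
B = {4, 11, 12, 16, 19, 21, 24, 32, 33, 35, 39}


Set A = {4, 11, 19, 21, 24, 32, 35, 39}
Set B = {4, 11, 12, 16, 19, 21, 24, 32, 33, 35, 39}
Check each element of A against B:
4 ∈ B, 11 ∈ B, 19 ∈ B, 21 ∈ B, 24 ∈ B, 32 ∈ B, 35 ∈ B, 39 ∈ B
Elements of A not in B: {}

{}


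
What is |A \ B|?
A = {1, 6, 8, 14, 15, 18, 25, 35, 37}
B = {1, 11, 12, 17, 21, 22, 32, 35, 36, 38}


Set A = {1, 6, 8, 14, 15, 18, 25, 35, 37}
Set B = {1, 11, 12, 17, 21, 22, 32, 35, 36, 38}
A \ B = {6, 8, 14, 15, 18, 25, 37}
|A \ B| = 7

7


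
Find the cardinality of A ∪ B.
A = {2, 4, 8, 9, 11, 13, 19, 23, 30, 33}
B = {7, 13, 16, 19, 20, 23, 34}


Set A = {2, 4, 8, 9, 11, 13, 19, 23, 30, 33}, |A| = 10
Set B = {7, 13, 16, 19, 20, 23, 34}, |B| = 7
A ∩ B = {13, 19, 23}, |A ∩ B| = 3
|A ∪ B| = |A| + |B| - |A ∩ B| = 10 + 7 - 3 = 14

14


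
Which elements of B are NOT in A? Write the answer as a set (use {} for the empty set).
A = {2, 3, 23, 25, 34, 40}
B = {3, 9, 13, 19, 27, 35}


Set A = {2, 3, 23, 25, 34, 40}
Set B = {3, 9, 13, 19, 27, 35}
Check each element of B against A:
3 ∈ A, 9 ∉ A (include), 13 ∉ A (include), 19 ∉ A (include), 27 ∉ A (include), 35 ∉ A (include)
Elements of B not in A: {9, 13, 19, 27, 35}

{9, 13, 19, 27, 35}


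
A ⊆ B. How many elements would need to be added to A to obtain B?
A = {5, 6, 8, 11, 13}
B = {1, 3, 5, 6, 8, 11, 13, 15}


Set A = {5, 6, 8, 11, 13}, |A| = 5
Set B = {1, 3, 5, 6, 8, 11, 13, 15}, |B| = 8
Since A ⊆ B: B \ A = {1, 3, 15}
|B| - |A| = 8 - 5 = 3

3


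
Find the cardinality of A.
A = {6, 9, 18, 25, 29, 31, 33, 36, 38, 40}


Set A = {6, 9, 18, 25, 29, 31, 33, 36, 38, 40}
Listing elements: 6, 9, 18, 25, 29, 31, 33, 36, 38, 40
Counting: 10 elements
|A| = 10

10


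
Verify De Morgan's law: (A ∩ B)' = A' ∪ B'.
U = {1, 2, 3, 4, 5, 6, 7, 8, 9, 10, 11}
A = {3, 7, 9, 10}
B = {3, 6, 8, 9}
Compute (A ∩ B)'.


U = {1, 2, 3, 4, 5, 6, 7, 8, 9, 10, 11}
A = {3, 7, 9, 10}, B = {3, 6, 8, 9}
A ∩ B = {3, 9}
(A ∩ B)' = U \ (A ∩ B) = {1, 2, 4, 5, 6, 7, 8, 10, 11}
Verification via A' ∪ B': A' = {1, 2, 4, 5, 6, 8, 11}, B' = {1, 2, 4, 5, 7, 10, 11}
A' ∪ B' = {1, 2, 4, 5, 6, 7, 8, 10, 11} ✓

{1, 2, 4, 5, 6, 7, 8, 10, 11}


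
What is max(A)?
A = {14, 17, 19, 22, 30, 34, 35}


Set A = {14, 17, 19, 22, 30, 34, 35}
Elements in ascending order: 14, 17, 19, 22, 30, 34, 35
The largest element is 35.

35


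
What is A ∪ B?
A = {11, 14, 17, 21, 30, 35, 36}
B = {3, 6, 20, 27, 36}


Set A = {11, 14, 17, 21, 30, 35, 36}
Set B = {3, 6, 20, 27, 36}
A ∪ B includes all elements in either set.
Elements from A: {11, 14, 17, 21, 30, 35, 36}
Elements from B not already included: {3, 6, 20, 27}
A ∪ B = {3, 6, 11, 14, 17, 20, 21, 27, 30, 35, 36}

{3, 6, 11, 14, 17, 20, 21, 27, 30, 35, 36}


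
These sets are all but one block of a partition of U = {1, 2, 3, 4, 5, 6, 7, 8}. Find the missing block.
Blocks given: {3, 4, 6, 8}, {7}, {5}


U = {1, 2, 3, 4, 5, 6, 7, 8}
Shown blocks: {3, 4, 6, 8}, {7}, {5}
A partition's blocks are pairwise disjoint and cover U, so the missing block = U \ (union of shown blocks).
Union of shown blocks: {3, 4, 5, 6, 7, 8}
Missing block = U \ (union) = {1, 2}

{1, 2}


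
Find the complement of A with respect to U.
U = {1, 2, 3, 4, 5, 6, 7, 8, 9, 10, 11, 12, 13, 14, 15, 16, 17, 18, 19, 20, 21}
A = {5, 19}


Universal set U = {1, 2, 3, 4, 5, 6, 7, 8, 9, 10, 11, 12, 13, 14, 15, 16, 17, 18, 19, 20, 21}
Set A = {5, 19}
A' = U \ A = elements in U but not in A
Checking each element of U:
1 (not in A, include), 2 (not in A, include), 3 (not in A, include), 4 (not in A, include), 5 (in A, exclude), 6 (not in A, include), 7 (not in A, include), 8 (not in A, include), 9 (not in A, include), 10 (not in A, include), 11 (not in A, include), 12 (not in A, include), 13 (not in A, include), 14 (not in A, include), 15 (not in A, include), 16 (not in A, include), 17 (not in A, include), 18 (not in A, include), 19 (in A, exclude), 20 (not in A, include), 21 (not in A, include)
A' = {1, 2, 3, 4, 6, 7, 8, 9, 10, 11, 12, 13, 14, 15, 16, 17, 18, 20, 21}

{1, 2, 3, 4, 6, 7, 8, 9, 10, 11, 12, 13, 14, 15, 16, 17, 18, 20, 21}


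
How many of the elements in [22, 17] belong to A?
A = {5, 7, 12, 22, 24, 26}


Set A = {5, 7, 12, 22, 24, 26}
Candidates: [22, 17]
Check each candidate:
22 ∈ A, 17 ∉ A
Count of candidates in A: 1

1


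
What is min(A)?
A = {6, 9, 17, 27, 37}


Set A = {6, 9, 17, 27, 37}
Elements in ascending order: 6, 9, 17, 27, 37
The smallest element is 6.

6


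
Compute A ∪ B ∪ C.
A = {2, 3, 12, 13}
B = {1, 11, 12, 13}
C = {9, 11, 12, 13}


Set A = {2, 3, 12, 13}
Set B = {1, 11, 12, 13}
Set C = {9, 11, 12, 13}
First, A ∪ B = {1, 2, 3, 11, 12, 13}
Then, (A ∪ B) ∪ C = {1, 2, 3, 9, 11, 12, 13}

{1, 2, 3, 9, 11, 12, 13}


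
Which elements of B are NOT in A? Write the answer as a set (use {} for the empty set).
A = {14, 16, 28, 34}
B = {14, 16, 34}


Set A = {14, 16, 28, 34}
Set B = {14, 16, 34}
Check each element of B against A:
14 ∈ A, 16 ∈ A, 34 ∈ A
Elements of B not in A: {}

{}


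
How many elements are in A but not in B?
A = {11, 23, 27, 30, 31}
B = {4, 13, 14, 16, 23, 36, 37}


Set A = {11, 23, 27, 30, 31}
Set B = {4, 13, 14, 16, 23, 36, 37}
A \ B = {11, 27, 30, 31}
|A \ B| = 4

4


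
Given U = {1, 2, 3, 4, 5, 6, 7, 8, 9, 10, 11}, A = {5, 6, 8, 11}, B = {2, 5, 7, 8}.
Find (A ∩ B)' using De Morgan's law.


U = {1, 2, 3, 4, 5, 6, 7, 8, 9, 10, 11}
A = {5, 6, 8, 11}, B = {2, 5, 7, 8}
A ∩ B = {5, 8}
(A ∩ B)' = U \ (A ∩ B) = {1, 2, 3, 4, 6, 7, 9, 10, 11}
Verification via A' ∪ B': A' = {1, 2, 3, 4, 7, 9, 10}, B' = {1, 3, 4, 6, 9, 10, 11}
A' ∪ B' = {1, 2, 3, 4, 6, 7, 9, 10, 11} ✓

{1, 2, 3, 4, 6, 7, 9, 10, 11}


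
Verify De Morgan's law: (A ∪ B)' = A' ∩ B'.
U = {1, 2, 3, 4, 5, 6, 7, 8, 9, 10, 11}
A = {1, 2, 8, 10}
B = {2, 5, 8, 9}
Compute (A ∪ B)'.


U = {1, 2, 3, 4, 5, 6, 7, 8, 9, 10, 11}
A = {1, 2, 8, 10}, B = {2, 5, 8, 9}
A ∪ B = {1, 2, 5, 8, 9, 10}
(A ∪ B)' = U \ (A ∪ B) = {3, 4, 6, 7, 11}
Verification via A' ∩ B': A' = {3, 4, 5, 6, 7, 9, 11}, B' = {1, 3, 4, 6, 7, 10, 11}
A' ∩ B' = {3, 4, 6, 7, 11} ✓

{3, 4, 6, 7, 11}


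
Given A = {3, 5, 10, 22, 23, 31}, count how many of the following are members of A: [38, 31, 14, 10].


Set A = {3, 5, 10, 22, 23, 31}
Candidates: [38, 31, 14, 10]
Check each candidate:
38 ∉ A, 31 ∈ A, 14 ∉ A, 10 ∈ A
Count of candidates in A: 2

2


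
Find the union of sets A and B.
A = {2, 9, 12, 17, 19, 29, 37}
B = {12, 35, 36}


Set A = {2, 9, 12, 17, 19, 29, 37}
Set B = {12, 35, 36}
A ∪ B includes all elements in either set.
Elements from A: {2, 9, 12, 17, 19, 29, 37}
Elements from B not already included: {35, 36}
A ∪ B = {2, 9, 12, 17, 19, 29, 35, 36, 37}

{2, 9, 12, 17, 19, 29, 35, 36, 37}


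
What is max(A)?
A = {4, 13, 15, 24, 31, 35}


Set A = {4, 13, 15, 24, 31, 35}
Elements in ascending order: 4, 13, 15, 24, 31, 35
The largest element is 35.

35


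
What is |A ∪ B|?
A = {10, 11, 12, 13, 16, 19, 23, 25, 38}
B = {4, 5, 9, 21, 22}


Set A = {10, 11, 12, 13, 16, 19, 23, 25, 38}, |A| = 9
Set B = {4, 5, 9, 21, 22}, |B| = 5
A ∩ B = {}, |A ∩ B| = 0
|A ∪ B| = |A| + |B| - |A ∩ B| = 9 + 5 - 0 = 14

14


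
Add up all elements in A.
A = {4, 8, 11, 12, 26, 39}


Set A = {4, 8, 11, 12, 26, 39}
Sum = 4 + 8 + 11 + 12 + 26 + 39 = 100

100


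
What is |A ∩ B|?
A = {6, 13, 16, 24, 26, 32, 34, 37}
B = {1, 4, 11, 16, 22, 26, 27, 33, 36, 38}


Set A = {6, 13, 16, 24, 26, 32, 34, 37}
Set B = {1, 4, 11, 16, 22, 26, 27, 33, 36, 38}
A ∩ B = {16, 26}
|A ∩ B| = 2

2


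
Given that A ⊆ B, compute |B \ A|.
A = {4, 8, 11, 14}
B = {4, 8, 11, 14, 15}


Set A = {4, 8, 11, 14}, |A| = 4
Set B = {4, 8, 11, 14, 15}, |B| = 5
Since A ⊆ B: B \ A = {15}
|B| - |A| = 5 - 4 = 1

1


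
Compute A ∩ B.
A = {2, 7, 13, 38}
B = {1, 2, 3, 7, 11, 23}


Set A = {2, 7, 13, 38}
Set B = {1, 2, 3, 7, 11, 23}
A ∩ B includes only elements in both sets.
Check each element of A against B:
2 ✓, 7 ✓, 13 ✗, 38 ✗
A ∩ B = {2, 7}

{2, 7}


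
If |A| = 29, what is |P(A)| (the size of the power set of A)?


The set has 29 elements.
The power set contains all possible subsets.
|P(A)| = 2^|A| = 2^29 = 536870912

536870912


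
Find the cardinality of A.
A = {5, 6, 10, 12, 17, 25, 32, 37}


Set A = {5, 6, 10, 12, 17, 25, 32, 37}
Listing elements: 5, 6, 10, 12, 17, 25, 32, 37
Counting: 8 elements
|A| = 8

8


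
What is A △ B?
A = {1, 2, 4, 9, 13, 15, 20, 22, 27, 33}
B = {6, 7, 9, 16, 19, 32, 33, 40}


Set A = {1, 2, 4, 9, 13, 15, 20, 22, 27, 33}
Set B = {6, 7, 9, 16, 19, 32, 33, 40}
A △ B = (A \ B) ∪ (B \ A)
Elements in A but not B: {1, 2, 4, 13, 15, 20, 22, 27}
Elements in B but not A: {6, 7, 16, 19, 32, 40}
A △ B = {1, 2, 4, 6, 7, 13, 15, 16, 19, 20, 22, 27, 32, 40}

{1, 2, 4, 6, 7, 13, 15, 16, 19, 20, 22, 27, 32, 40}


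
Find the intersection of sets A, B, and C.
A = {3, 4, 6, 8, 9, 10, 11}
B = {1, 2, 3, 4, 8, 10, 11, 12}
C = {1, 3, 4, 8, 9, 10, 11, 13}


Set A = {3, 4, 6, 8, 9, 10, 11}
Set B = {1, 2, 3, 4, 8, 10, 11, 12}
Set C = {1, 3, 4, 8, 9, 10, 11, 13}
First, A ∩ B = {3, 4, 8, 10, 11}
Then, (A ∩ B) ∩ C = {3, 4, 8, 10, 11}

{3, 4, 8, 10, 11}


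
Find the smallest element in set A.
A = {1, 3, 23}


Set A = {1, 3, 23}
Elements in ascending order: 1, 3, 23
The smallest element is 1.

1


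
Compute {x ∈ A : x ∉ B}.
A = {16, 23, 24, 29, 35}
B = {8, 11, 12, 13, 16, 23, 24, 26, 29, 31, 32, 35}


Set A = {16, 23, 24, 29, 35}
Set B = {8, 11, 12, 13, 16, 23, 24, 26, 29, 31, 32, 35}
Check each element of A against B:
16 ∈ B, 23 ∈ B, 24 ∈ B, 29 ∈ B, 35 ∈ B
Elements of A not in B: {}

{}


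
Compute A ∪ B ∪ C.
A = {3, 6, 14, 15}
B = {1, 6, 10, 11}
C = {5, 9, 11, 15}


Set A = {3, 6, 14, 15}
Set B = {1, 6, 10, 11}
Set C = {5, 9, 11, 15}
First, A ∪ B = {1, 3, 6, 10, 11, 14, 15}
Then, (A ∪ B) ∪ C = {1, 3, 5, 6, 9, 10, 11, 14, 15}

{1, 3, 5, 6, 9, 10, 11, 14, 15}


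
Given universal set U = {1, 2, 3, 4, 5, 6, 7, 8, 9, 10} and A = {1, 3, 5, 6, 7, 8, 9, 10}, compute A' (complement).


Universal set U = {1, 2, 3, 4, 5, 6, 7, 8, 9, 10}
Set A = {1, 3, 5, 6, 7, 8, 9, 10}
A' = U \ A = elements in U but not in A
Checking each element of U:
1 (in A, exclude), 2 (not in A, include), 3 (in A, exclude), 4 (not in A, include), 5 (in A, exclude), 6 (in A, exclude), 7 (in A, exclude), 8 (in A, exclude), 9 (in A, exclude), 10 (in A, exclude)
A' = {2, 4}

{2, 4}


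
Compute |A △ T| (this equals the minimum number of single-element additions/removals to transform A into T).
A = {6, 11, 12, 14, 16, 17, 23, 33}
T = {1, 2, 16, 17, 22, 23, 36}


Set A = {6, 11, 12, 14, 16, 17, 23, 33}
Set T = {1, 2, 16, 17, 22, 23, 36}
Elements to remove from A (in A, not in T): {6, 11, 12, 14, 33} → 5 removals
Elements to add to A (in T, not in A): {1, 2, 22, 36} → 4 additions
Total edits = 5 + 4 = 9

9


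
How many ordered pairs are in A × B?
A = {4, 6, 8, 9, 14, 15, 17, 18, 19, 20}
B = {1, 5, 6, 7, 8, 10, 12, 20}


Set A = {4, 6, 8, 9, 14, 15, 17, 18, 19, 20} has 10 elements.
Set B = {1, 5, 6, 7, 8, 10, 12, 20} has 8 elements.
|A × B| = |A| × |B| = 10 × 8 = 80

80


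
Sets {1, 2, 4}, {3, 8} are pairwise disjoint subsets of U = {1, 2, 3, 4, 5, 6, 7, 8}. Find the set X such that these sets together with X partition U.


U = {1, 2, 3, 4, 5, 6, 7, 8}
Shown blocks: {1, 2, 4}, {3, 8}
A partition's blocks are pairwise disjoint and cover U, so the missing block = U \ (union of shown blocks).
Union of shown blocks: {1, 2, 3, 4, 8}
Missing block = U \ (union) = {5, 6, 7}

{5, 6, 7}


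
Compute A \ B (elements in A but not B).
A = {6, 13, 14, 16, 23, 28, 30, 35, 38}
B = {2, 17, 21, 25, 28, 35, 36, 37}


Set A = {6, 13, 14, 16, 23, 28, 30, 35, 38}
Set B = {2, 17, 21, 25, 28, 35, 36, 37}
A \ B includes elements in A that are not in B.
Check each element of A:
6 (not in B, keep), 13 (not in B, keep), 14 (not in B, keep), 16 (not in B, keep), 23 (not in B, keep), 28 (in B, remove), 30 (not in B, keep), 35 (in B, remove), 38 (not in B, keep)
A \ B = {6, 13, 14, 16, 23, 30, 38}

{6, 13, 14, 16, 23, 30, 38}


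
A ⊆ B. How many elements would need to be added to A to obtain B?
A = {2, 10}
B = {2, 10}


Set A = {2, 10}, |A| = 2
Set B = {2, 10}, |B| = 2
Since A ⊆ B: B \ A = {}
|B| - |A| = 2 - 2 = 0

0


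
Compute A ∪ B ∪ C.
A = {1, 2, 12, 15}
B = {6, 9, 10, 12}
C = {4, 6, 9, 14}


Set A = {1, 2, 12, 15}
Set B = {6, 9, 10, 12}
Set C = {4, 6, 9, 14}
First, A ∪ B = {1, 2, 6, 9, 10, 12, 15}
Then, (A ∪ B) ∪ C = {1, 2, 4, 6, 9, 10, 12, 14, 15}

{1, 2, 4, 6, 9, 10, 12, 14, 15}


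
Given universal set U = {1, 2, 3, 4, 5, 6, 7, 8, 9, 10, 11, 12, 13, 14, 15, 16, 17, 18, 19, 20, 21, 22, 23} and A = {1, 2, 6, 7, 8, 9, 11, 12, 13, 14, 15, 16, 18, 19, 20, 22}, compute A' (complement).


Universal set U = {1, 2, 3, 4, 5, 6, 7, 8, 9, 10, 11, 12, 13, 14, 15, 16, 17, 18, 19, 20, 21, 22, 23}
Set A = {1, 2, 6, 7, 8, 9, 11, 12, 13, 14, 15, 16, 18, 19, 20, 22}
A' = U \ A = elements in U but not in A
Checking each element of U:
1 (in A, exclude), 2 (in A, exclude), 3 (not in A, include), 4 (not in A, include), 5 (not in A, include), 6 (in A, exclude), 7 (in A, exclude), 8 (in A, exclude), 9 (in A, exclude), 10 (not in A, include), 11 (in A, exclude), 12 (in A, exclude), 13 (in A, exclude), 14 (in A, exclude), 15 (in A, exclude), 16 (in A, exclude), 17 (not in A, include), 18 (in A, exclude), 19 (in A, exclude), 20 (in A, exclude), 21 (not in A, include), 22 (in A, exclude), 23 (not in A, include)
A' = {3, 4, 5, 10, 17, 21, 23}

{3, 4, 5, 10, 17, 21, 23}


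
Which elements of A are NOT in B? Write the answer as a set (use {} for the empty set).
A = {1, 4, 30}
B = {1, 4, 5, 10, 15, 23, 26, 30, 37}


Set A = {1, 4, 30}
Set B = {1, 4, 5, 10, 15, 23, 26, 30, 37}
Check each element of A against B:
1 ∈ B, 4 ∈ B, 30 ∈ B
Elements of A not in B: {}

{}


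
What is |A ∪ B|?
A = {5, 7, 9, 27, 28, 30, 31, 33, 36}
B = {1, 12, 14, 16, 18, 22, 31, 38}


Set A = {5, 7, 9, 27, 28, 30, 31, 33, 36}, |A| = 9
Set B = {1, 12, 14, 16, 18, 22, 31, 38}, |B| = 8
A ∩ B = {31}, |A ∩ B| = 1
|A ∪ B| = |A| + |B| - |A ∩ B| = 9 + 8 - 1 = 16

16


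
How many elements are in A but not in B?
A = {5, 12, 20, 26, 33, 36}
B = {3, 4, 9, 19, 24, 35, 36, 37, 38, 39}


Set A = {5, 12, 20, 26, 33, 36}
Set B = {3, 4, 9, 19, 24, 35, 36, 37, 38, 39}
A \ B = {5, 12, 20, 26, 33}
|A \ B| = 5

5


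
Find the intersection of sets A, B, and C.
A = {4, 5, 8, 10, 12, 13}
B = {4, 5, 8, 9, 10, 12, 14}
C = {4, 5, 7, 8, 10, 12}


Set A = {4, 5, 8, 10, 12, 13}
Set B = {4, 5, 8, 9, 10, 12, 14}
Set C = {4, 5, 7, 8, 10, 12}
First, A ∩ B = {4, 5, 8, 10, 12}
Then, (A ∩ B) ∩ C = {4, 5, 8, 10, 12}

{4, 5, 8, 10, 12}


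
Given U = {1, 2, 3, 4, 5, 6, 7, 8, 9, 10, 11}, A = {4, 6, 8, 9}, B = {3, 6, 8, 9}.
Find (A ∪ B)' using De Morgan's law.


U = {1, 2, 3, 4, 5, 6, 7, 8, 9, 10, 11}
A = {4, 6, 8, 9}, B = {3, 6, 8, 9}
A ∪ B = {3, 4, 6, 8, 9}
(A ∪ B)' = U \ (A ∪ B) = {1, 2, 5, 7, 10, 11}
Verification via A' ∩ B': A' = {1, 2, 3, 5, 7, 10, 11}, B' = {1, 2, 4, 5, 7, 10, 11}
A' ∩ B' = {1, 2, 5, 7, 10, 11} ✓

{1, 2, 5, 7, 10, 11}


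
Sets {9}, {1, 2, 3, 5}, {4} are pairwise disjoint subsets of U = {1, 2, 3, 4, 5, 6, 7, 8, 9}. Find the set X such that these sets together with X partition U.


U = {1, 2, 3, 4, 5, 6, 7, 8, 9}
Shown blocks: {9}, {1, 2, 3, 5}, {4}
A partition's blocks are pairwise disjoint and cover U, so the missing block = U \ (union of shown blocks).
Union of shown blocks: {1, 2, 3, 4, 5, 9}
Missing block = U \ (union) = {6, 7, 8}

{6, 7, 8}


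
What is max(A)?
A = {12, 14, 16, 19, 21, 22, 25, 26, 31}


Set A = {12, 14, 16, 19, 21, 22, 25, 26, 31}
Elements in ascending order: 12, 14, 16, 19, 21, 22, 25, 26, 31
The largest element is 31.

31


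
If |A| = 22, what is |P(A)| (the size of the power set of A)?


The set has 22 elements.
The power set contains all possible subsets.
|P(A)| = 2^|A| = 2^22 = 4194304

4194304


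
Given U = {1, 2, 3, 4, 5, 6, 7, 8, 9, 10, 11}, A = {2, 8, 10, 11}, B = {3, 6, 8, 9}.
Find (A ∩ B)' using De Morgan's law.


U = {1, 2, 3, 4, 5, 6, 7, 8, 9, 10, 11}
A = {2, 8, 10, 11}, B = {3, 6, 8, 9}
A ∩ B = {8}
(A ∩ B)' = U \ (A ∩ B) = {1, 2, 3, 4, 5, 6, 7, 9, 10, 11}
Verification via A' ∪ B': A' = {1, 3, 4, 5, 6, 7, 9}, B' = {1, 2, 4, 5, 7, 10, 11}
A' ∪ B' = {1, 2, 3, 4, 5, 6, 7, 9, 10, 11} ✓

{1, 2, 3, 4, 5, 6, 7, 9, 10, 11}


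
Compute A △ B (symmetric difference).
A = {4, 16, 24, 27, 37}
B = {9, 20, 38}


Set A = {4, 16, 24, 27, 37}
Set B = {9, 20, 38}
A △ B = (A \ B) ∪ (B \ A)
Elements in A but not B: {4, 16, 24, 27, 37}
Elements in B but not A: {9, 20, 38}
A △ B = {4, 9, 16, 20, 24, 27, 37, 38}

{4, 9, 16, 20, 24, 27, 37, 38}


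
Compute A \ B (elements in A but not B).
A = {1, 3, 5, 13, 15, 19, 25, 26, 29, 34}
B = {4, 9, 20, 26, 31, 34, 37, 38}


Set A = {1, 3, 5, 13, 15, 19, 25, 26, 29, 34}
Set B = {4, 9, 20, 26, 31, 34, 37, 38}
A \ B includes elements in A that are not in B.
Check each element of A:
1 (not in B, keep), 3 (not in B, keep), 5 (not in B, keep), 13 (not in B, keep), 15 (not in B, keep), 19 (not in B, keep), 25 (not in B, keep), 26 (in B, remove), 29 (not in B, keep), 34 (in B, remove)
A \ B = {1, 3, 5, 13, 15, 19, 25, 29}

{1, 3, 5, 13, 15, 19, 25, 29}


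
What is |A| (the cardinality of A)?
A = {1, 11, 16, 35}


Set A = {1, 11, 16, 35}
Listing elements: 1, 11, 16, 35
Counting: 4 elements
|A| = 4

4


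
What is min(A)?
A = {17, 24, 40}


Set A = {17, 24, 40}
Elements in ascending order: 17, 24, 40
The smallest element is 17.

17


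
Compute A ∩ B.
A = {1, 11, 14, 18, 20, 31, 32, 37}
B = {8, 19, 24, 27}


Set A = {1, 11, 14, 18, 20, 31, 32, 37}
Set B = {8, 19, 24, 27}
A ∩ B includes only elements in both sets.
Check each element of A against B:
1 ✗, 11 ✗, 14 ✗, 18 ✗, 20 ✗, 31 ✗, 32 ✗, 37 ✗
A ∩ B = {}

{}


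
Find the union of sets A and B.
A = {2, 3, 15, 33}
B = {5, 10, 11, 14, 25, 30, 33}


Set A = {2, 3, 15, 33}
Set B = {5, 10, 11, 14, 25, 30, 33}
A ∪ B includes all elements in either set.
Elements from A: {2, 3, 15, 33}
Elements from B not already included: {5, 10, 11, 14, 25, 30}
A ∪ B = {2, 3, 5, 10, 11, 14, 15, 25, 30, 33}

{2, 3, 5, 10, 11, 14, 15, 25, 30, 33}


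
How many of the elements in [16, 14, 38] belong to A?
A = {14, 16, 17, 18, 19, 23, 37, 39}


Set A = {14, 16, 17, 18, 19, 23, 37, 39}
Candidates: [16, 14, 38]
Check each candidate:
16 ∈ A, 14 ∈ A, 38 ∉ A
Count of candidates in A: 2

2


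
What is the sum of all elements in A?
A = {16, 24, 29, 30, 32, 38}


Set A = {16, 24, 29, 30, 32, 38}
Sum = 16 + 24 + 29 + 30 + 32 + 38 = 169

169


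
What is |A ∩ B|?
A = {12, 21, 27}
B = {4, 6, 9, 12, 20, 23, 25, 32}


Set A = {12, 21, 27}
Set B = {4, 6, 9, 12, 20, 23, 25, 32}
A ∩ B = {12}
|A ∩ B| = 1

1


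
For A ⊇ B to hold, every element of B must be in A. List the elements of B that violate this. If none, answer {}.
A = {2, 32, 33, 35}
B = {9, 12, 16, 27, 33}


Set A = {2, 32, 33, 35}
Set B = {9, 12, 16, 27, 33}
Check each element of B against A:
9 ∉ A (include), 12 ∉ A (include), 16 ∉ A (include), 27 ∉ A (include), 33 ∈ A
Elements of B not in A: {9, 12, 16, 27}

{9, 12, 16, 27}


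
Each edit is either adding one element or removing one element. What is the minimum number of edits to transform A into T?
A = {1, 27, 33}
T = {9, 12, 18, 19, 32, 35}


Set A = {1, 27, 33}
Set T = {9, 12, 18, 19, 32, 35}
Elements to remove from A (in A, not in T): {1, 27, 33} → 3 removals
Elements to add to A (in T, not in A): {9, 12, 18, 19, 32, 35} → 6 additions
Total edits = 3 + 6 = 9

9


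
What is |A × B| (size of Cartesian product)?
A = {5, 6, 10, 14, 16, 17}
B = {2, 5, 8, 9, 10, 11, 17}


Set A = {5, 6, 10, 14, 16, 17} has 6 elements.
Set B = {2, 5, 8, 9, 10, 11, 17} has 7 elements.
|A × B| = |A| × |B| = 6 × 7 = 42

42


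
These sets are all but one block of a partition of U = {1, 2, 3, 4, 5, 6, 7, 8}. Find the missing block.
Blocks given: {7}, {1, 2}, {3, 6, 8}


U = {1, 2, 3, 4, 5, 6, 7, 8}
Shown blocks: {7}, {1, 2}, {3, 6, 8}
A partition's blocks are pairwise disjoint and cover U, so the missing block = U \ (union of shown blocks).
Union of shown blocks: {1, 2, 3, 6, 7, 8}
Missing block = U \ (union) = {4, 5}

{4, 5}
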